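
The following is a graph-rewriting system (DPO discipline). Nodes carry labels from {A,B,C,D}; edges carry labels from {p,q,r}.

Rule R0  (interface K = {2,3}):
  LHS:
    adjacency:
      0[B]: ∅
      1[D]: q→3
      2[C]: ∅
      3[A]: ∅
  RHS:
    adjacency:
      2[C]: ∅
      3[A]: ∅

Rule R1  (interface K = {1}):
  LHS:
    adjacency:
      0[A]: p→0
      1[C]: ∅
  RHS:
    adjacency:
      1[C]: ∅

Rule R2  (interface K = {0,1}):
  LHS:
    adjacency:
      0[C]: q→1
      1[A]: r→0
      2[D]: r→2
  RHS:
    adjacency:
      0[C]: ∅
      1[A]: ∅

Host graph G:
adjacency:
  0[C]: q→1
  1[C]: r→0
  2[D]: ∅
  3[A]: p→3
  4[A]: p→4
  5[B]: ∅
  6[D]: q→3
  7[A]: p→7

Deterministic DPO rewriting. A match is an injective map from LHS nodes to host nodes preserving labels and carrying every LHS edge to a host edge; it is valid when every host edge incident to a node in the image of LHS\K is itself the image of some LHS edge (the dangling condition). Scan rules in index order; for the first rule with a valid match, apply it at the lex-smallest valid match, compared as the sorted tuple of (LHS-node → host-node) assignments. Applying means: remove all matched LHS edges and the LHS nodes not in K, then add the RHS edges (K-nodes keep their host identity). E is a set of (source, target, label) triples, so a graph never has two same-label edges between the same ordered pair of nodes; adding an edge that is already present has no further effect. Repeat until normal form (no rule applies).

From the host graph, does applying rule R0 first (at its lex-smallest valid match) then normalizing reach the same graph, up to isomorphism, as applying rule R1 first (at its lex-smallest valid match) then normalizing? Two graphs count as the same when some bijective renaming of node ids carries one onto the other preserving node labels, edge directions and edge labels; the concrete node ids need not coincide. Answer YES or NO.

Answer: YES

Derivation:
branch R0-first: apply at {0↦5, 1↦6, 2↦0, 3↦3} → |E|=5, then 3 more step(s) → NF |V|=3 |E|=2 V={0:C, 1:C, 2:D} E=0-q->1 1-r->0
branch R1-first: apply at {0↦4, 1↦0} → |E|=5, then 3 more step(s) → NF |V|=3 |E|=2 V={0:C, 1:C, 2:D} E=0-q->1 1-r->0
graphs isomorphic (equal up to label-preserving node renaming)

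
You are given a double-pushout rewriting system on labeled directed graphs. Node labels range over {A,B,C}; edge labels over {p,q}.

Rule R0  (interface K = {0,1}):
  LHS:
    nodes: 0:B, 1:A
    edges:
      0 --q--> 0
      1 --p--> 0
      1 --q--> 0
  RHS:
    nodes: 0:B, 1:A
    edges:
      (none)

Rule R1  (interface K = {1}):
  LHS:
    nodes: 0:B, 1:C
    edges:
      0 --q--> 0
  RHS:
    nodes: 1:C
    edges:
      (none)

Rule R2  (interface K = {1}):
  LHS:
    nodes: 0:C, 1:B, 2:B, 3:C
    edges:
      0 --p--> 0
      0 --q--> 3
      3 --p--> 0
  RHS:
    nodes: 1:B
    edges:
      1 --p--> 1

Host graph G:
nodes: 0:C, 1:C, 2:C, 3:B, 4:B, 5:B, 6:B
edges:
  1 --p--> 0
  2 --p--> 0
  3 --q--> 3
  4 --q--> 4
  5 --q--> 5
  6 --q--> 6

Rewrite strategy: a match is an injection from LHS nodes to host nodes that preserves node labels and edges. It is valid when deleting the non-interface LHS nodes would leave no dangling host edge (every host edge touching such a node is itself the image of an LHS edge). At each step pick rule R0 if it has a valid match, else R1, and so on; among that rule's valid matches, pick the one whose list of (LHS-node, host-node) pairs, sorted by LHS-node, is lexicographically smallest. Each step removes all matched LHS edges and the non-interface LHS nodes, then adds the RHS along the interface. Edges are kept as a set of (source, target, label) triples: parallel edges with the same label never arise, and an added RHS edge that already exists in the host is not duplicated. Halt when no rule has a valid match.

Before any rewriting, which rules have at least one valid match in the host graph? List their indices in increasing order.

Answer: [R1]

Rewrite trace:
R0: no valid match — LHS pattern not found
R1: 12 valid matches — {0↦3, 1↦0}, {0↦3, 1↦1}, {0↦3, 1↦2} (+9 more)
R2: no valid match — LHS pattern not found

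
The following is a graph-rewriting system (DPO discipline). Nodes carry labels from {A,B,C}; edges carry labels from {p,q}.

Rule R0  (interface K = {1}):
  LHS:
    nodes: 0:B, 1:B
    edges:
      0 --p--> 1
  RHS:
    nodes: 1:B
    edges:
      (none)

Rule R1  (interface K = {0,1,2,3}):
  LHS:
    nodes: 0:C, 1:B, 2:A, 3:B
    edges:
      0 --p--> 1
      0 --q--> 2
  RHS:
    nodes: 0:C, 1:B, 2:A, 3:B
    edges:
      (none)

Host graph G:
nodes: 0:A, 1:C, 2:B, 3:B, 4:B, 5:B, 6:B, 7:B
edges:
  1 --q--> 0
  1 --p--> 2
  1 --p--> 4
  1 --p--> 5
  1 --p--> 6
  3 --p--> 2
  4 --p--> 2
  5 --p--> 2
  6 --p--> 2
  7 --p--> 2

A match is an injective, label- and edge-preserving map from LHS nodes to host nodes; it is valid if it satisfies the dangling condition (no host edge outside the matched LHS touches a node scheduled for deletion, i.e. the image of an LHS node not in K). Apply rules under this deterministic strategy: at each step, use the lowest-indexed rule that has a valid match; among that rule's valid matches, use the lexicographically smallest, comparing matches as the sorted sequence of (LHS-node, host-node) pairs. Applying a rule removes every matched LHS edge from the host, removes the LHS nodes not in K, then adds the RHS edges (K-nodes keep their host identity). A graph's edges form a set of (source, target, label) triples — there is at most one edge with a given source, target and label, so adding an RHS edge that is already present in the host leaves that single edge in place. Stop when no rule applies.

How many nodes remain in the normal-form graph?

Answer: 6

Steps:
start.  V:8 E:10  edges: 1-q->0 1-p->2 1-p->4 1-p->5 1-p->6 3-p->2 4-p->2 5-p->2 6-p->2 7-p->2
1. fire R0 via {0↦3, 1↦2}  →  V:7 E:9  edges: 1-q->0 1-p->2 1-p->4 1-p->5 1-p->6 4-p->2 5-p->2 6-p->2 7-p->2
2. fire R0 via {0↦7, 1↦2}  →  V:6 E:8  edges: 1-q->0 1-p->2 1-p->4 1-p->5 1-p->6 4-p->2 5-p->2 6-p->2
3. fire R1 via {0↦1, 1↦2, 2↦0, 3↦4}  →  V:6 E:6  edges: 1-p->4 1-p->5 1-p->6 4-p->2 5-p->2 6-p->2
halt: no rule applies after step 3
NF nodes: {0:A, 1:C, 2:B, 4:B, 5:B, 6:B}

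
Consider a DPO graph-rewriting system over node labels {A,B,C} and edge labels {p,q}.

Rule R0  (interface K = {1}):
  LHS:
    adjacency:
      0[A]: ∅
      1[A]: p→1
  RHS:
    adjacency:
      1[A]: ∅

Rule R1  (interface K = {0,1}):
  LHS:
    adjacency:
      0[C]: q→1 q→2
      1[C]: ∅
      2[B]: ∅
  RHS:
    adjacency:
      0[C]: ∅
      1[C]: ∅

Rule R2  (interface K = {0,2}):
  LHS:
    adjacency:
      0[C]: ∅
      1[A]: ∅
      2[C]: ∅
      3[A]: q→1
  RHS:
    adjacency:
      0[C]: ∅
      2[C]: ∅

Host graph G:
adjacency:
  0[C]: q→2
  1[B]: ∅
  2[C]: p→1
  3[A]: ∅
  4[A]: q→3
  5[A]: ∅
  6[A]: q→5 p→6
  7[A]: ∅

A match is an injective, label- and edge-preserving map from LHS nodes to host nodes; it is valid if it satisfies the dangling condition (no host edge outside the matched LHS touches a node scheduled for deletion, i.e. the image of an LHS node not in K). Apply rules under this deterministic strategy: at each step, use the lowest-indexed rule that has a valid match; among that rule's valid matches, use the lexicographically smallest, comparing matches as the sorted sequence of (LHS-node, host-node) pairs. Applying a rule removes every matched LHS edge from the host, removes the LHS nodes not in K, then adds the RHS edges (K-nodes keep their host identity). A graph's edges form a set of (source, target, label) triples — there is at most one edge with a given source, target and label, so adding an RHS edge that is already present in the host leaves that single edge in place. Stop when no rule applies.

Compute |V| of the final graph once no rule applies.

Answer: 3

Derivation:
[0] host  ⇒  8 nodes, 5 edges  {0-q->2 2-p->1 4-q->3 6-q->5 6-p->6}
[1] R0 @ {0↦7, 1↦6}  ⇒  7 nodes, 4 edges  {0-q->2 2-p->1 4-q->3 6-q->5}
[2] R2 @ {0↦0, 1↦3, 2↦2, 3↦4}  ⇒  5 nodes, 3 edges  {0-q->2 2-p->1 6-q->5}
[3] R2 @ {0↦0, 1↦5, 2↦2, 3↦6}  ⇒  3 nodes, 2 edges  {0-q->2 2-p->1}
normal form: no rule applies after step 3
NF nodes: {0:C, 1:B, 2:C}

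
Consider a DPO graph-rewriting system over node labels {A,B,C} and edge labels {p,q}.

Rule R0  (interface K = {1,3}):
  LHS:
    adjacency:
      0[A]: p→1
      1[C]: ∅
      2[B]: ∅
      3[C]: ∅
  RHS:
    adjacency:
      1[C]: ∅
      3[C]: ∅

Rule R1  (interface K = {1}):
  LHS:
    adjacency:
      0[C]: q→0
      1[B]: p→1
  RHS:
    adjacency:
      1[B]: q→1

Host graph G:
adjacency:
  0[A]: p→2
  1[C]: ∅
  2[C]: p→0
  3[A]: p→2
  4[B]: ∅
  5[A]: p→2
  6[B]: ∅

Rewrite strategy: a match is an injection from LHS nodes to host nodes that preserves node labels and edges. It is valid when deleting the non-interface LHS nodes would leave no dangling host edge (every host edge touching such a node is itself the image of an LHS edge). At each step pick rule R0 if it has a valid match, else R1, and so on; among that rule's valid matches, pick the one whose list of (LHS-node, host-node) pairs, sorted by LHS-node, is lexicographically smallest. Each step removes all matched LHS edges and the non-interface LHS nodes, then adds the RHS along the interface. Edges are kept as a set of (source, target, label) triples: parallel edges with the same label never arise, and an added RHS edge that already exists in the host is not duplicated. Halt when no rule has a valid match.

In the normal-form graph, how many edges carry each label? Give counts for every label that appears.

start.  V:7 E:4  edges: 0-p->2 2-p->0 3-p->2 5-p->2
1. fire R0 via {0↦3, 1↦2, 2↦4, 3↦1}  →  V:5 E:3  edges: 0-p->2 2-p->0 5-p->2
2. fire R0 via {0↦5, 1↦2, 2↦6, 3↦1}  →  V:3 E:2  edges: 0-p->2 2-p->0
halt: no rule applies after step 2
NF edges: [(0, 2, 'p'), (2, 0, 'p')]

Answer: p:2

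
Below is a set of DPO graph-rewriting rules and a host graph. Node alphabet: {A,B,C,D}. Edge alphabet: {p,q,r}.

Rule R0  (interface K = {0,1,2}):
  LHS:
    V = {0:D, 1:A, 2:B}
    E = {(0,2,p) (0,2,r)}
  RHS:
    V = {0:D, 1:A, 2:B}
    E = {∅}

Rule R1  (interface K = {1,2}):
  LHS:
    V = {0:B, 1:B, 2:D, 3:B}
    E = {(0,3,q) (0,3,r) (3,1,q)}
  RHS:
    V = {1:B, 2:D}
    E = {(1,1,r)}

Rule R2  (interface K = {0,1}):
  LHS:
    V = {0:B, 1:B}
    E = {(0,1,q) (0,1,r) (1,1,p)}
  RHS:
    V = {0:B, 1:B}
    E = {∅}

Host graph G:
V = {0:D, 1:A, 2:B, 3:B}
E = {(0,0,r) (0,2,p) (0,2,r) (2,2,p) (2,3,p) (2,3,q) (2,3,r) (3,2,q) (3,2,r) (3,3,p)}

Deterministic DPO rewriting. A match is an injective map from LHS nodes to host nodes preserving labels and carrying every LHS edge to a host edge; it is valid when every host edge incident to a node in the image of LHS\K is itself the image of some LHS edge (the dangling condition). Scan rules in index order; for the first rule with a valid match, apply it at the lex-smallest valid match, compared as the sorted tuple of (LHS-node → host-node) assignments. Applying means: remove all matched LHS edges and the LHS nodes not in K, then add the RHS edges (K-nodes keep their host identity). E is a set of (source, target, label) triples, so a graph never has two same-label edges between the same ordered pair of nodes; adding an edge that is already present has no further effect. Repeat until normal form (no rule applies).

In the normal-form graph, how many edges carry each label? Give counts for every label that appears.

Answer: p:1 r:1

Derivation:
initial: |V|=4 |E|=10  E = 0-r->0 0-p->2 0-r->2 2-p->2 2-p->3 2-q->3 2-r->3 3-q->2 3-r->2 3-p->3
step 1: apply R0 at {0↦0, 1↦1, 2↦2}  → |V|=4 |E|=8  E = 0-r->0 2-p->2 2-p->3 2-q->3 2-r->3 3-q->2 3-r->2 3-p->3
step 2: apply R2 at {0↦2, 1↦3}  → |V|=4 |E|=5  E = 0-r->0 2-p->2 2-p->3 3-q->2 3-r->2
step 3: apply R2 at {0↦3, 1↦2}  → |V|=4 |E|=2  E = 0-r->0 2-p->3
normal form: no rule applies after step 3
NF edges: [(0, 0, 'r'), (2, 3, 'p')]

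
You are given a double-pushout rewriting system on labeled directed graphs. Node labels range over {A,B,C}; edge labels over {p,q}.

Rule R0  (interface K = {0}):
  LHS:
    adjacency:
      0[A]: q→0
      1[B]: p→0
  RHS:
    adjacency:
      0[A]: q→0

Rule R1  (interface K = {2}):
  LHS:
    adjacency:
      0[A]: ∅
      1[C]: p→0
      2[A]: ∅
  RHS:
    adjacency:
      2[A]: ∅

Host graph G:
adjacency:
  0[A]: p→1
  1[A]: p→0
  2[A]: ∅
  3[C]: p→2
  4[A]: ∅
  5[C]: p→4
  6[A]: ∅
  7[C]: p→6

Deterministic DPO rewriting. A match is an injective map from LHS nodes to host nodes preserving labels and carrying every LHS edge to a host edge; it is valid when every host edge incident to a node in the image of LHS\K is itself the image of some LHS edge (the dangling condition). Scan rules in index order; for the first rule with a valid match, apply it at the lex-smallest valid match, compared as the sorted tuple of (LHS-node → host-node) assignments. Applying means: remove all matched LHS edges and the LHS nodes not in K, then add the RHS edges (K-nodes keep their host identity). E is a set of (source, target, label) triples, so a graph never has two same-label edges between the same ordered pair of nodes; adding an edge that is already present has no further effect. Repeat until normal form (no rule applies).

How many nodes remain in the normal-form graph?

[0] host  ⇒  8 nodes, 5 edges  {0-p->1 1-p->0 3-p->2 5-p->4 7-p->6}
[1] R1 @ {0↦2, 1↦3, 2↦0}  ⇒  6 nodes, 4 edges  {0-p->1 1-p->0 5-p->4 7-p->6}
[2] R1 @ {0↦4, 1↦5, 2↦0}  ⇒  4 nodes, 3 edges  {0-p->1 1-p->0 7-p->6}
[3] R1 @ {0↦6, 1↦7, 2↦0}  ⇒  2 nodes, 2 edges  {0-p->1 1-p->0}
final graph: no rule applies after step 3
NF nodes: {0:A, 1:A}

Answer: 2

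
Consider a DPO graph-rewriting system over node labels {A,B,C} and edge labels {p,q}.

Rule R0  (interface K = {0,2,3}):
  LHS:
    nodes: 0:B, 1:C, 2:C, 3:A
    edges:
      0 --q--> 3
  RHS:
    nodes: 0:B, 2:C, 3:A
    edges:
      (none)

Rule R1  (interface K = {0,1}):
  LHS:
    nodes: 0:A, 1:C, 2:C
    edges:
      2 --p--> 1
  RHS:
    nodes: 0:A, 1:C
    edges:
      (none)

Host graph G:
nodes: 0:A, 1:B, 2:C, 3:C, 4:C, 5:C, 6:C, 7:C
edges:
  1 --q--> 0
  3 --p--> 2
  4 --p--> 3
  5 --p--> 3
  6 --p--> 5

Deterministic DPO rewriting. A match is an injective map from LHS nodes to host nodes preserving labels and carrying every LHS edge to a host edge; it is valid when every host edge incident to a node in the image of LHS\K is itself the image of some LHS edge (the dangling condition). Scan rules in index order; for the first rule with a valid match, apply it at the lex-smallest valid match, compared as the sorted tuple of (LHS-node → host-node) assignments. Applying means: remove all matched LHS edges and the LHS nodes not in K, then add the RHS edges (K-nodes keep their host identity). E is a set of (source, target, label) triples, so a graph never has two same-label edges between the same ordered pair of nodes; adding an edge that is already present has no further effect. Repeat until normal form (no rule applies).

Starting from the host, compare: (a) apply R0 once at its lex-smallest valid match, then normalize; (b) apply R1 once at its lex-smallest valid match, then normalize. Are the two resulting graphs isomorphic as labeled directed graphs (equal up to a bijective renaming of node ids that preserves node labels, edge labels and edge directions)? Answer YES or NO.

Answer: YES

Steps:
branch R0-first: apply at {0↦1, 1↦7, 2↦2, 3↦0} → |E|=4, then 4 more step(s) → NF |V|=3 |E|=0 V={0:A, 1:B, 2:C} E=∅
branch R1-first: apply at {0↦0, 1↦3, 2↦4} → |E|=4, then 4 more step(s) → NF |V|=3 |E|=0 V={0:A, 1:B, 2:C} E=∅
graphs isomorphic (equal up to label-preserving node renaming)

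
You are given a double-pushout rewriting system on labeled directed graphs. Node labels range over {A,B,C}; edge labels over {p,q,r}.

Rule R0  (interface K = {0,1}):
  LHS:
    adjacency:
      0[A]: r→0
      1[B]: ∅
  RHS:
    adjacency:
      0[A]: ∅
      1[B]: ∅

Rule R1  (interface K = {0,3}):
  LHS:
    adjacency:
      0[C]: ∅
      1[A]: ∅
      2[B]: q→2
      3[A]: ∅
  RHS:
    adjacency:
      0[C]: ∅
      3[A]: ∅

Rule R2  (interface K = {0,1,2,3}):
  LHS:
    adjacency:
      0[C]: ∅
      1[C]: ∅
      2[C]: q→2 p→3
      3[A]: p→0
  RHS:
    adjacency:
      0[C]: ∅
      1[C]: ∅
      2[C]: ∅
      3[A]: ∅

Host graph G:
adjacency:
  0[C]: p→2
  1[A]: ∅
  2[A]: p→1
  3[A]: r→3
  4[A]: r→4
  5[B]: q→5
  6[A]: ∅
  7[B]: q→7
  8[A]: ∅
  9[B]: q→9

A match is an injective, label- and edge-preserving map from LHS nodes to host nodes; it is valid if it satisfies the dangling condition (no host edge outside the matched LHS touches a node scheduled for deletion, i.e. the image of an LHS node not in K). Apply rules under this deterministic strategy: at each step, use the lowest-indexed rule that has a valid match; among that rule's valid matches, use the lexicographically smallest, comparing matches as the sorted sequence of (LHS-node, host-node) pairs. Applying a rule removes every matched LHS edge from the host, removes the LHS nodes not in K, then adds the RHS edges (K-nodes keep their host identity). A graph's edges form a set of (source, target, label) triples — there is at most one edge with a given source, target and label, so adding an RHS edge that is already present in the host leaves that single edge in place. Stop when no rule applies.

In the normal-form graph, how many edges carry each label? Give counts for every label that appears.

Answer: p:2

Rewrite trace:
initial: |V|=10 |E|=7  E = 0-p->2 2-p->1 3-r->3 4-r->4 5-q->5 7-q->7 9-q->9
step 1: apply R0 at {0↦3, 1↦5}  → |V|=10 |E|=6  E = 0-p->2 2-p->1 4-r->4 5-q->5 7-q->7 9-q->9
step 2: apply R0 at {0↦4, 1↦5}  → |V|=10 |E|=5  E = 0-p->2 2-p->1 5-q->5 7-q->7 9-q->9
step 3: apply R1 at {0↦0, 1↦3, 2↦5, 3↦1}  → |V|=8 |E|=4  E = 0-p->2 2-p->1 7-q->7 9-q->9
step 4: apply R1 at {0↦0, 1↦4, 2↦7, 3↦1}  → |V|=6 |E|=3  E = 0-p->2 2-p->1 9-q->9
step 5: apply R1 at {0↦0, 1↦6, 2↦9, 3↦1}  → |V|=4 |E|=2  E = 0-p->2 2-p->1
final graph: no rule applies after step 5
NF edges: [(0, 2, 'p'), (2, 1, 'p')]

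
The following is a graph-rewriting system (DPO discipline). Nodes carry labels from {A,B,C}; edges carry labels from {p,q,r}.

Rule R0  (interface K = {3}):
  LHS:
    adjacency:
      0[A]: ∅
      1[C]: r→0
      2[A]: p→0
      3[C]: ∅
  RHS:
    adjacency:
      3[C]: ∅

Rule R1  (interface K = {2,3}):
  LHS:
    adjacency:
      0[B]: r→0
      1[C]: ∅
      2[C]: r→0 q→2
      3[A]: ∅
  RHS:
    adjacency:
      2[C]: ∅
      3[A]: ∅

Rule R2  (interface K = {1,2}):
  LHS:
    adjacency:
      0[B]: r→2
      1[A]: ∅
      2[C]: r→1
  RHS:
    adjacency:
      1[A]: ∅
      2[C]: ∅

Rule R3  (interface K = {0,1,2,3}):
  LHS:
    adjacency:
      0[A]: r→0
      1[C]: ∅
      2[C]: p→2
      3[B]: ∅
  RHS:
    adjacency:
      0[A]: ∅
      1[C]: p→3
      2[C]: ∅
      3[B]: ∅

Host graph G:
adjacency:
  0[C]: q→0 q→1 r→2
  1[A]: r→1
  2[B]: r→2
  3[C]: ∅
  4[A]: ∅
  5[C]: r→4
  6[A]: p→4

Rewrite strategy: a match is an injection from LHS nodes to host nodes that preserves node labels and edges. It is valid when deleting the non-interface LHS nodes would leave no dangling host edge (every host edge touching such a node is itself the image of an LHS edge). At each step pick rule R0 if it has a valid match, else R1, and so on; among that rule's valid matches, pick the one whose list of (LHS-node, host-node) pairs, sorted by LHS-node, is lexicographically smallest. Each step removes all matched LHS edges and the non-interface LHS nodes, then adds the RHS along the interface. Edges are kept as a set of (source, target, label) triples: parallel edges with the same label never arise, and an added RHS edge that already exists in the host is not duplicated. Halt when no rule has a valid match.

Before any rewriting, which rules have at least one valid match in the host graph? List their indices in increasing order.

Answer: [R0,R1]

Steps:
R0: 2 valid matches — {0↦4, 1↦5, 2↦6, 3↦0}, {0↦4, 1↦5, 2↦6, 3↦3}
R1: 3 valid matches — {0↦2, 1↦3, 2↦0, 3↦1}, {0↦2, 1↦3, 2↦0, 3↦4}, {0↦2, 1↦3, 2↦0, 3↦6}
R2: no valid match — LHS pattern not found
R3: no valid match — LHS pattern not found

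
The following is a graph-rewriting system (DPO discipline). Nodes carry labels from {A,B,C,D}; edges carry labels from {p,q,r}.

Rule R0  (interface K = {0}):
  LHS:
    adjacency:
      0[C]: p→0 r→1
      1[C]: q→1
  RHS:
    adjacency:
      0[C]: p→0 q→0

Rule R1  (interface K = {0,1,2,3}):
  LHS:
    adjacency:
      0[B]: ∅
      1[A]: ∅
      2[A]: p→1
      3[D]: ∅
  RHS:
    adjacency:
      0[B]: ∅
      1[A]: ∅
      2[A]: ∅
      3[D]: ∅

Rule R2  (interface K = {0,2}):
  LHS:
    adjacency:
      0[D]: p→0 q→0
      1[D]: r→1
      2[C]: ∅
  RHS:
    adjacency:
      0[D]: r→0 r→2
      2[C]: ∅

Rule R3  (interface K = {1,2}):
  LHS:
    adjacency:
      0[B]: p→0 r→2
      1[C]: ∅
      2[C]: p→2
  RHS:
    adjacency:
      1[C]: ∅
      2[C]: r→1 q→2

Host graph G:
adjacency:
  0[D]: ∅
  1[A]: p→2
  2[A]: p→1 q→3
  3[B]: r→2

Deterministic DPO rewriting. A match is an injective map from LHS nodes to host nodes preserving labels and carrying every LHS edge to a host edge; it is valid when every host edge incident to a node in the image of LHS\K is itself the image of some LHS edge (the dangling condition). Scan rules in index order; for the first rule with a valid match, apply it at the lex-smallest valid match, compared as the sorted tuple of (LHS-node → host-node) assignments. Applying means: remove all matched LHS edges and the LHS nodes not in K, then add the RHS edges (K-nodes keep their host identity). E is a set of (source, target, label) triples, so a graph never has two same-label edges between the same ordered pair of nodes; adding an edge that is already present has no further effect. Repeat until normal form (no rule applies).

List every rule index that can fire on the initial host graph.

R0: no valid match — LHS pattern not found
R1: 2 valid matches — {0↦3, 1↦1, 2↦2, 3↦0}, {0↦3, 1↦2, 2↦1, 3↦0}
R2: no valid match — LHS pattern not found
R3: no valid match — LHS pattern not found

Answer: [R1]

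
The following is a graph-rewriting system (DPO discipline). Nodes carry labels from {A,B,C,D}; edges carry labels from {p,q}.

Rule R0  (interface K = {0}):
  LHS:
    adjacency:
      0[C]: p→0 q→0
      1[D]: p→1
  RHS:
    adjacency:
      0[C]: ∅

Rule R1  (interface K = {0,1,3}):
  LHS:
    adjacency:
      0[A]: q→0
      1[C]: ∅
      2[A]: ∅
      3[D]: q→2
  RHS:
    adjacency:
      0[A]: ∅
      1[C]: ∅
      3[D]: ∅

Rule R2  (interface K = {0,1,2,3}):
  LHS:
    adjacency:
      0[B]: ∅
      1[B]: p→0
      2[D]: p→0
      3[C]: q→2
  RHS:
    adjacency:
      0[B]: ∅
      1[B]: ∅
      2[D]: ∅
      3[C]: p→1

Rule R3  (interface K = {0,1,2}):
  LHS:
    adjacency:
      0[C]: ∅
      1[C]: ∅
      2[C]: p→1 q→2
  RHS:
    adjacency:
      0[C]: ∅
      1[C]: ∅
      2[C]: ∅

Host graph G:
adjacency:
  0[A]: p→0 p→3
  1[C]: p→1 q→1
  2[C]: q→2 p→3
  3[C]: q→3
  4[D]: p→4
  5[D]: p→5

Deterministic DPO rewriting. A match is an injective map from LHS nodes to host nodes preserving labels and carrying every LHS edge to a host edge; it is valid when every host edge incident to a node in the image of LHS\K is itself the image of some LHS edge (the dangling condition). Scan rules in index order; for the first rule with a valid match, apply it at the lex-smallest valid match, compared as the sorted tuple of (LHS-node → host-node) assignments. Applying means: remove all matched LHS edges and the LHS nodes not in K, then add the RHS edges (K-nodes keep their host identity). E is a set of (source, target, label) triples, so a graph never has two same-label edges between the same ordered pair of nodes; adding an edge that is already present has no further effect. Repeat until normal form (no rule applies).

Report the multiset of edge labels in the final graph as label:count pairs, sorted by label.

start.  V:6 E:9  edges: 0-p->0 0-p->3 1-p->1 1-q->1 2-q->2 2-p->3 3-q->3 4-p->4 5-p->5
1. fire R0 via {0↦1, 1↦4}  →  V:5 E:6  edges: 0-p->0 0-p->3 2-q->2 2-p->3 3-q->3 5-p->5
2. fire R3 via {0↦1, 1↦3, 2↦2}  →  V:5 E:4  edges: 0-p->0 0-p->3 3-q->3 5-p->5
normal form: no rule applies after step 2
NF edges: [(0, 0, 'p'), (0, 3, 'p'), (3, 3, 'q'), (5, 5, 'p')]

Answer: p:3 q:1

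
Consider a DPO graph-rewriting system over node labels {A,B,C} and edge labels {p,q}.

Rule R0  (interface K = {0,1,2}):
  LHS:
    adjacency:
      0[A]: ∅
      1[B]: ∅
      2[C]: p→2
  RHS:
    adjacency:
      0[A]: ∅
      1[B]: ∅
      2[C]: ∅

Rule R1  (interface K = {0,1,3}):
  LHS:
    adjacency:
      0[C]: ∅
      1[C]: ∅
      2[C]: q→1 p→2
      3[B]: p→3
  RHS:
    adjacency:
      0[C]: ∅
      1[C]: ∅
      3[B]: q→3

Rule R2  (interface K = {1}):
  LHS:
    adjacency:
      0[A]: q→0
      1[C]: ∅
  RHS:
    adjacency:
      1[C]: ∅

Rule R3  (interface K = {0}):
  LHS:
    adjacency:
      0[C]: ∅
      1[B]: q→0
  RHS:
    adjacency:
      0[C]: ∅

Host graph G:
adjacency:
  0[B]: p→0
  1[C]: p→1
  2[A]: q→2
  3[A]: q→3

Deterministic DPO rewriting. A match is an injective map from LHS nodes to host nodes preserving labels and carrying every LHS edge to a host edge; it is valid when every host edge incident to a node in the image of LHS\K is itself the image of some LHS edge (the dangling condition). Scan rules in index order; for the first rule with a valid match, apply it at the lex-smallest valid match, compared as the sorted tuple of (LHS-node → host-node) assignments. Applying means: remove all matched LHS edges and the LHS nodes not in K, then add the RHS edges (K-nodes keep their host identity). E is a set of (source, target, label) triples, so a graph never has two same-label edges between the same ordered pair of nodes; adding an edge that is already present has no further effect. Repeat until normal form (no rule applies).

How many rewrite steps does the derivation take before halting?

Answer: 3

Derivation:
[0] host  ⇒  4 nodes, 4 edges  {0-p->0 1-p->1 2-q->2 3-q->3}
[1] R0 @ {0↦2, 1↦0, 2↦1}  ⇒  4 nodes, 3 edges  {0-p->0 2-q->2 3-q->3}
[2] R2 @ {0↦2, 1↦1}  ⇒  3 nodes, 2 edges  {0-p->0 3-q->3}
[3] R2 @ {0↦3, 1↦1}  ⇒  2 nodes, 1 edges  {0-p->0}
normal form: no rule applies after step 3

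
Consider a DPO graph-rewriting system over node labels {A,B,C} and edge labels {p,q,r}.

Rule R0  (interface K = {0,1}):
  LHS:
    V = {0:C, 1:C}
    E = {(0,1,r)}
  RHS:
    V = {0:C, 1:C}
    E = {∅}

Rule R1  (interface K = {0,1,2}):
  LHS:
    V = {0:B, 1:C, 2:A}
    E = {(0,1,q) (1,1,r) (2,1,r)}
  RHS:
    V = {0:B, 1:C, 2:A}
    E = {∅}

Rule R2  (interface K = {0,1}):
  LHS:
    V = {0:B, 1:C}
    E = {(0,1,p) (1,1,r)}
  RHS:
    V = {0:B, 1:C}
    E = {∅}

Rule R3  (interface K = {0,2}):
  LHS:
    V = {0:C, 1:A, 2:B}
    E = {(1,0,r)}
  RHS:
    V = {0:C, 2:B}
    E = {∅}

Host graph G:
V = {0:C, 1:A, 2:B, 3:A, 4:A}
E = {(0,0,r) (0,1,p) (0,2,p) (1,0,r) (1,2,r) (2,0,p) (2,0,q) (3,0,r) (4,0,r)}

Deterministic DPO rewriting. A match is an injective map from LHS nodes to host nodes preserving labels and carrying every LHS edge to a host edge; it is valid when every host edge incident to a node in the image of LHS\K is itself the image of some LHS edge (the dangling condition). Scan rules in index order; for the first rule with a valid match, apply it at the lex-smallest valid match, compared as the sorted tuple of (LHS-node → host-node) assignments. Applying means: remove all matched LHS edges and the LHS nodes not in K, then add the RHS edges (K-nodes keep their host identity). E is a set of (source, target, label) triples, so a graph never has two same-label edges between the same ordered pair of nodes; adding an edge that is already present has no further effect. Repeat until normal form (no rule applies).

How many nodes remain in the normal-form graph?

start.  V:5 E:9  edges: 0-r->0 0-p->1 0-p->2 1-r->0 1-r->2 2-p->0 2-q->0 3-r->0 4-r->0
1. fire R1 via {0↦2, 1↦0, 2↦1}  →  V:5 E:6  edges: 0-p->1 0-p->2 1-r->2 2-p->0 3-r->0 4-r->0
2. fire R3 via {0↦0, 1↦3, 2↦2}  →  V:4 E:5  edges: 0-p->1 0-p->2 1-r->2 2-p->0 4-r->0
3. fire R3 via {0↦0, 1↦4, 2↦2}  →  V:3 E:4  edges: 0-p->1 0-p->2 1-r->2 2-p->0
final graph: no rule applies after step 3
NF nodes: {0:C, 1:A, 2:B}

Answer: 3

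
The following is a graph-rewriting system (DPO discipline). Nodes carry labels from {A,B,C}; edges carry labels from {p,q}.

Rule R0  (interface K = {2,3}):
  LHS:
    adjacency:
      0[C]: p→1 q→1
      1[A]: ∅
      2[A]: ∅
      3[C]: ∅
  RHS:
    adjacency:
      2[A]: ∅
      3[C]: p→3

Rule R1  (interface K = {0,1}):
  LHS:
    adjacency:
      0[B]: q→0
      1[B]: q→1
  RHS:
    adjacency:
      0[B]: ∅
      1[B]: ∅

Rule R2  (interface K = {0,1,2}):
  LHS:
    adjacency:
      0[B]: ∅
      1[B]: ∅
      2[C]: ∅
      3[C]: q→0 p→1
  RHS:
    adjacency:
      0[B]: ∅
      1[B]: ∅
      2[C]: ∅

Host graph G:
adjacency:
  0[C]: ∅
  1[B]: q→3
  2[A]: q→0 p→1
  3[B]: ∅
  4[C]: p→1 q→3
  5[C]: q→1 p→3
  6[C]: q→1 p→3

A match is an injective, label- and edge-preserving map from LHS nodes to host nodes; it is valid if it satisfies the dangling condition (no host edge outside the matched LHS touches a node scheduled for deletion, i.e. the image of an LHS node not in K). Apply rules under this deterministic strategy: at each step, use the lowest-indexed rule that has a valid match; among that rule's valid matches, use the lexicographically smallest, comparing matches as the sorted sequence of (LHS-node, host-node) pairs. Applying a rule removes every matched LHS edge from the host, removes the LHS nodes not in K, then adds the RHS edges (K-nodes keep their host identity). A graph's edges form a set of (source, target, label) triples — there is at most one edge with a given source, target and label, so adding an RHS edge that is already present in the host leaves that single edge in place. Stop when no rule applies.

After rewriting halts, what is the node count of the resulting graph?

Answer: 4

Derivation:
start.  V:7 E:9  edges: 1-q->3 2-q->0 2-p->1 4-p->1 4-q->3 5-q->1 5-p->3 6-q->1 6-p->3
1. fire R2 via {0↦1, 1↦3, 2↦0, 3↦5}  →  V:6 E:7  edges: 1-q->3 2-q->0 2-p->1 4-p->1 4-q->3 6-q->1 6-p->3
2. fire R2 via {0↦1, 1↦3, 2↦0, 3↦6}  →  V:5 E:5  edges: 1-q->3 2-q->0 2-p->1 4-p->1 4-q->3
3. fire R2 via {0↦3, 1↦1, 2↦0, 3↦4}  →  V:4 E:3  edges: 1-q->3 2-q->0 2-p->1
normal form: no rule applies after step 3
NF nodes: {0:C, 1:B, 2:A, 3:B}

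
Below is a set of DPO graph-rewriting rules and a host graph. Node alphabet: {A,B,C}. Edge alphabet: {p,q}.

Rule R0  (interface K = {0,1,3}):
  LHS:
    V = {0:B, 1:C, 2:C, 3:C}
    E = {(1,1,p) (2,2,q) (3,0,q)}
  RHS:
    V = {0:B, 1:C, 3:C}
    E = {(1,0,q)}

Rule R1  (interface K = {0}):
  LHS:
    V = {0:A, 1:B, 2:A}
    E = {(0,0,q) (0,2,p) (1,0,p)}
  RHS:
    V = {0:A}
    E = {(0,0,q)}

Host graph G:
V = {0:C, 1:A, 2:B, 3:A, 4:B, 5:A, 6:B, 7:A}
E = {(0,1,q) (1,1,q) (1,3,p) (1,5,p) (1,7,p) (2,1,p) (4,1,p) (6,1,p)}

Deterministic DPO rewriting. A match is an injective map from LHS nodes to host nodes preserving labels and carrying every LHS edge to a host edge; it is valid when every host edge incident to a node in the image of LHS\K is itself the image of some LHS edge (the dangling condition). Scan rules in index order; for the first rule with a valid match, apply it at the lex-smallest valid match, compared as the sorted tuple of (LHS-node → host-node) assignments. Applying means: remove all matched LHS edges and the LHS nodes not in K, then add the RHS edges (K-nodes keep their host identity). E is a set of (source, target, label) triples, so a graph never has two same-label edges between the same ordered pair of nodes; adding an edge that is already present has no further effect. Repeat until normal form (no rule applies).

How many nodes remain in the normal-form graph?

initial: |V|=8 |E|=8  E = 0-q->1 1-q->1 1-p->3 1-p->5 1-p->7 2-p->1 4-p->1 6-p->1
step 1: apply R1 at {0↦1, 1↦2, 2↦3}  → |V|=6 |E|=6  E = 0-q->1 1-q->1 1-p->5 1-p->7 4-p->1 6-p->1
step 2: apply R1 at {0↦1, 1↦4, 2↦5}  → |V|=4 |E|=4  E = 0-q->1 1-q->1 1-p->7 6-p->1
step 3: apply R1 at {0↦1, 1↦6, 2↦7}  → |V|=2 |E|=2  E = 0-q->1 1-q->1
halt: no rule applies after step 3
NF nodes: {0:C, 1:A}

Answer: 2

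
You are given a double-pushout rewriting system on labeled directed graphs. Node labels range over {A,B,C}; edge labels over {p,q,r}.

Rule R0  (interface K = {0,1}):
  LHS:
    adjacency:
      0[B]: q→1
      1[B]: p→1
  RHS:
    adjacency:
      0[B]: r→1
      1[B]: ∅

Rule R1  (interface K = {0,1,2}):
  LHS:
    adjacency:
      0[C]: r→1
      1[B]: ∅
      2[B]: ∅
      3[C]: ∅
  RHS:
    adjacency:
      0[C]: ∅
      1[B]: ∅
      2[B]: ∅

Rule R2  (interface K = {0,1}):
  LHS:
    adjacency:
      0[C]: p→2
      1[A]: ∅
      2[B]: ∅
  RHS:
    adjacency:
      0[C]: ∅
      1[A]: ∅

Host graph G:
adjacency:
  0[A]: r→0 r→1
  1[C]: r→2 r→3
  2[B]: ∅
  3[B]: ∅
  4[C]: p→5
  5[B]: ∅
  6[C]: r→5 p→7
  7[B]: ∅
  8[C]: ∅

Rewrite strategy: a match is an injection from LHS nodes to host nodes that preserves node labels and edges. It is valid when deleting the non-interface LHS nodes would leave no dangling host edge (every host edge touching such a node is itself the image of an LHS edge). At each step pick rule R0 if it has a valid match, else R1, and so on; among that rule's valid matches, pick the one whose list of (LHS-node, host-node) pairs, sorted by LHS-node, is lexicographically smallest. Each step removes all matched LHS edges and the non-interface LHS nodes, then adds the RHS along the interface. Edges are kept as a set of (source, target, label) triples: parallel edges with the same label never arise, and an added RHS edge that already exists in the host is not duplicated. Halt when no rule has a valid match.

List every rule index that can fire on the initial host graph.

Answer: [R1,R2]

Rewrite trace:
R0: no valid match — LHS pattern not found
R1: 9 valid matches — {0↦1, 1↦2, 2↦3, 3↦8}, {0↦1, 1↦2, 2↦5, 3↦8}, {0↦1, 1↦2, 2↦7, 3↦8} (+6 more)
R2: 1 valid match — {0↦6, 1↦0, 2↦7}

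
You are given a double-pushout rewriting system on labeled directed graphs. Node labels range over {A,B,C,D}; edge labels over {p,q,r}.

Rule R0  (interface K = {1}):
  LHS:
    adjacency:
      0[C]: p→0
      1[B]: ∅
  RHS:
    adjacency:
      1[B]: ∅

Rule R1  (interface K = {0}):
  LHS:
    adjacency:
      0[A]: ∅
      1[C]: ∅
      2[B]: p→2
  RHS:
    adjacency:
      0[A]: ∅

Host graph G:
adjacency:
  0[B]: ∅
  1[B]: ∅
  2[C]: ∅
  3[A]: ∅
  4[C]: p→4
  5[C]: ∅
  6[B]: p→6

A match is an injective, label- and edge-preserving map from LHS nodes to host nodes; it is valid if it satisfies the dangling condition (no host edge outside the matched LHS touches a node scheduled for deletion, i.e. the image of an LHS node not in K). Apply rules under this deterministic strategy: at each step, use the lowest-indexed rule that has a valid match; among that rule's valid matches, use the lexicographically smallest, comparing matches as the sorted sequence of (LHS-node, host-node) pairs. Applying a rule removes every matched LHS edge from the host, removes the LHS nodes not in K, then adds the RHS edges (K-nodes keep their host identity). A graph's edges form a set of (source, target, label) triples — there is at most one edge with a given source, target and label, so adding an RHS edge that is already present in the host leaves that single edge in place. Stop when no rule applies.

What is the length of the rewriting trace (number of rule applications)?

Answer: 2

Rewrite trace:
start.  V:7 E:2  edges: 4-p->4 6-p->6
1. fire R0 via {0↦4, 1↦0}  →  V:6 E:1  edges: 6-p->6
2. fire R1 via {0↦3, 1↦2, 2↦6}  →  V:4 E:0  edges: ∅
final graph: no rule applies after step 2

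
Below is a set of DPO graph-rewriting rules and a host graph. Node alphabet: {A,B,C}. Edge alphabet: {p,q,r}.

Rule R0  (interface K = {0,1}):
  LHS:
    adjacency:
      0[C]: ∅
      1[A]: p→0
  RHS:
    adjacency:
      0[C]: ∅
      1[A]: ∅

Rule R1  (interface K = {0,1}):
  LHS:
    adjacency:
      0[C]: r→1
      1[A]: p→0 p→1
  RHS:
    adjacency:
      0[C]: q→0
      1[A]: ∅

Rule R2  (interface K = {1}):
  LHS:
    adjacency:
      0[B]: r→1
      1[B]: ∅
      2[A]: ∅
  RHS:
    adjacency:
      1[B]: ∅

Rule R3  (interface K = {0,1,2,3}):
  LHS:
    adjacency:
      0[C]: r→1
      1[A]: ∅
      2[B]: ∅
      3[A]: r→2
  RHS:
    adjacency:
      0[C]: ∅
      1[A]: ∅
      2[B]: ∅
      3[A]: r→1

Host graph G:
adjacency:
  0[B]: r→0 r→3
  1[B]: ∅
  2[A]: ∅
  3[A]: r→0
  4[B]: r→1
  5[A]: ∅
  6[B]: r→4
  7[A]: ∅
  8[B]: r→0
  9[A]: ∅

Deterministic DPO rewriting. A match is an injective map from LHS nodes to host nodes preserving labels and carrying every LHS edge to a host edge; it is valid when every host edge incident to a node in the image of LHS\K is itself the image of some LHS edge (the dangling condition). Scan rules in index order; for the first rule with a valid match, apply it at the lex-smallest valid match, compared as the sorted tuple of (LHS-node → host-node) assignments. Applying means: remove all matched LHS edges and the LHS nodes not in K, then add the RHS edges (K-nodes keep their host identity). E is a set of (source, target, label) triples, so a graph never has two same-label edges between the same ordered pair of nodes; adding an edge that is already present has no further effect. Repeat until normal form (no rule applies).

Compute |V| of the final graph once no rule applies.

Answer: 4

Derivation:
[0] host  ⇒  10 nodes, 6 edges  {0-r->0 0-r->3 3-r->0 4-r->1 6-r->4 8-r->0}
[1] R2 @ {0↦6, 1↦4, 2↦2}  ⇒  8 nodes, 5 edges  {0-r->0 0-r->3 3-r->0 4-r->1 8-r->0}
[2] R2 @ {0↦4, 1↦1, 2↦5}  ⇒  6 nodes, 4 edges  {0-r->0 0-r->3 3-r->0 8-r->0}
[3] R2 @ {0↦8, 1↦0, 2↦7}  ⇒  4 nodes, 3 edges  {0-r->0 0-r->3 3-r->0}
final graph: no rule applies after step 3
NF nodes: {0:B, 1:B, 3:A, 9:A}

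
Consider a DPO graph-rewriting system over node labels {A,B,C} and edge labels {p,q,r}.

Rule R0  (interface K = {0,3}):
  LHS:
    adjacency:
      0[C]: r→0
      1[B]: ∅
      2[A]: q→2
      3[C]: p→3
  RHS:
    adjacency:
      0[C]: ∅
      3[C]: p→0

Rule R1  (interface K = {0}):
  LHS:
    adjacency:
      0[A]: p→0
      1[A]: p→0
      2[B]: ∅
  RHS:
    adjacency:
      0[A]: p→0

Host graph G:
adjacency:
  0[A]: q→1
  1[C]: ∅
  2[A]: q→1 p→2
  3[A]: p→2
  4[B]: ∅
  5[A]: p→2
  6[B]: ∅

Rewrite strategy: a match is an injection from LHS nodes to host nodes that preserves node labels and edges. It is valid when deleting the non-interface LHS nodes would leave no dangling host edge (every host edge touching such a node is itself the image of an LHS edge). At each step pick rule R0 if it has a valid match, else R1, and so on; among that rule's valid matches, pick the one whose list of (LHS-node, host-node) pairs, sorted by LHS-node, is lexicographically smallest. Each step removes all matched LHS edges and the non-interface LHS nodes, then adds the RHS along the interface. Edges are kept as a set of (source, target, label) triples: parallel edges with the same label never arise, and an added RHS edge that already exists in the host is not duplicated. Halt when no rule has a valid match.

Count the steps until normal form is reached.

[0] host  ⇒  7 nodes, 5 edges  {0-q->1 2-q->1 2-p->2 3-p->2 5-p->2}
[1] R1 @ {0↦2, 1↦3, 2↦4}  ⇒  5 nodes, 4 edges  {0-q->1 2-q->1 2-p->2 5-p->2}
[2] R1 @ {0↦2, 1↦5, 2↦6}  ⇒  3 nodes, 3 edges  {0-q->1 2-q->1 2-p->2}
normal form: no rule applies after step 2

Answer: 2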